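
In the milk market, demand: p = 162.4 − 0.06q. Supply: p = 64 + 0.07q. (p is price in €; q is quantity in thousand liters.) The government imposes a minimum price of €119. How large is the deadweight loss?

€73.34 thousand

Competitive equilibrium: 162.4 − 0.06q = 64 + 0.07q → q* = 756.9231, p* = 116.9846.
At the floor p = 119, quantity demanded = (162.4 − 119)/0.06 = 723.3333.
Sellers' marginal cost at q' = 723.3333: 64 + 0.07·723.3333 = 114.6333.
Δq = 756.9231 − 723.3333 = 33.5898; wedge = 119 − 114.6333 = 4.3667.
The triangle = ½ × 33.5898 × 4.3667 = €73.34 thousand.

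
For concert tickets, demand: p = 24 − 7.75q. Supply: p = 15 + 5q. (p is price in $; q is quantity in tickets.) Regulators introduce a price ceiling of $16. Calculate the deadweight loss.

$1.63

Competitive equilibrium: 24 − 7.75q = 15 + 5q → q* = 0.7059, p* = 18.5294.
At the ceiling p = 16, quantity supplied = (16 − 15)/5 = 0.2.
Willingness to pay at q' = 0.2: 24 − 7.75·0.2 = 22.45.
Δq = 0.7059 − 0.2 = 0.5059; wedge = 22.45 − 16 = 6.45.
DWL = ½ × 0.5059 × 6.45 = $1.63.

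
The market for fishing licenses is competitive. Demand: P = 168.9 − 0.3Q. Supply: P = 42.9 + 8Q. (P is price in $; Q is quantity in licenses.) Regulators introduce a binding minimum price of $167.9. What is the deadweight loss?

$582.50

Competitive equilibrium: 168.9 − 0.3Q = 42.9 + 8Q → Q* = 15.1807, P* = 164.3458.
At the floor P = 167.9, quantity demanded = (168.9 − 167.9)/0.3 = 3.3333.
Sellers' marginal cost at Q' = 3.3333: 42.9 + 8·3.3333 = 69.5664.
ΔQ = 15.1807 − 3.3333 = 11.8474; wedge = 167.9 − 69.5664 = 98.3336.
DWL = ½ × 11.8474 × 98.3336 = $582.50.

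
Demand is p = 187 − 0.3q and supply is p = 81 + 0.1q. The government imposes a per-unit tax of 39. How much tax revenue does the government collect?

Competitive equilibrium: 187 − 0.3q = 81 + 0.1q → q* = 265, p* = 107.5.
With the tax, the buyer price exceeds the seller price by 39: (187 − 0.3q) − (81 + 0.1q) = 39 → q' = 167.5.
Tax revenue = 39 × 167.5 = 6532.50.

6532.50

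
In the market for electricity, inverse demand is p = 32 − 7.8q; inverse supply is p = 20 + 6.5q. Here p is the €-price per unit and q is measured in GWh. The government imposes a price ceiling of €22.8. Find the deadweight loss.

€1.19

Competitive equilibrium: 32 − 7.8q = 20 + 6.5q → q* = 0.8392, p* = 25.4545.
At the ceiling p = 22.8, quantity supplied = (22.8 − 20)/6.5 = 0.4308.
Willingness to pay at q' = 0.4308: 32 − 7.8·0.4308 = 28.6398.
Δq = 0.8392 − 0.4308 = 0.4084; wedge = 28.6398 − 22.8 = 5.8398.
Deadweight loss = ½ × 0.4084 × 5.8398 = €1.19.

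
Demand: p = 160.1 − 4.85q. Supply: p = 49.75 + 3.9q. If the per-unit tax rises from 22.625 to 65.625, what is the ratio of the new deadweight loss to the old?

Competitive equilibrium: 160.1 − 4.85q = 49.75 + 3.9q → q* = 12.6114, p* = 98.9346.
For a per-unit tax t: Δq = t/8.75, so DWL = ½·t·(t/8.75) = t²/17.5.
At t = 22.625: DWL = 29.251. At t = 65.625: DWL = 246.094.
Ratio = (65.625/22.625)² = 8.413.

8.413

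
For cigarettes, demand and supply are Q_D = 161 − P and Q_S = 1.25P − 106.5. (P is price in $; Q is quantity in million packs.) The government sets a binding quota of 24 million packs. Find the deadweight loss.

$295.21 million

In inverse form: demand P = 161 − Q, supply P = 85.2 + 0.8Q.
Competitive equilibrium: 161 − Q = 85.2 + 0.8Q → Q* = 42.1111, P* = 118.8889.
At Q = 24: demand price = 161 − 1·24 = 137; supply price = 85.2 + 0.8·24 = 104.4.
ΔQ = 42.1111 − 24 = 18.1111; wedge = 137 − 104.4 = 32.6.
Deadweight loss = ½ × 18.1111 × 32.6 = $295.21 million.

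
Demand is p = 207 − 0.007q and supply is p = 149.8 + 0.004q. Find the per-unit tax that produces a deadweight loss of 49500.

Competitive equilibrium: 207 − 0.007q = 149.8 + 0.004q → q* = 5200, p* = 170.6.
A tax t gives Δq = t/0.011 and wedge t, so DWL = t²/0.022.
t²/0.022 = 49500 → t² = 1089 → t = 33.

33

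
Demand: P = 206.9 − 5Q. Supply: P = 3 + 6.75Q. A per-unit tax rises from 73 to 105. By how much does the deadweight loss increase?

242.38

Competitive equilibrium: 206.9 − 5Q = 3 + 6.75Q → Q* = 17.3532, P* = 120.134.
For a per-unit tax t: ΔQ = t/11.75, so DWL = ½·t·(t/11.75) = t²/23.5.
At t = 73: DWL = 226.766. At t = 105: DWL = 469.149.
Increase = 469.149 − 226.766 = 242.38.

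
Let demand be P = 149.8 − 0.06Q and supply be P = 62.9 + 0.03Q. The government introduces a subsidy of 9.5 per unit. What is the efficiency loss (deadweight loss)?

Competitive equilibrium: 149.8 − 0.06Q = 62.9 + 0.03Q → Q* = 965.5556, P* = 91.8667.
The subsidy lowers effective supply by 9.5: P = 53.4 + 0.03Q.
New quantity: 149.8 − 0.06Q = 53.4 + 0.03Q → Q' = 1071.1111.
Overproduction ΔQ = 1071.1111 − 965.5556 = 105.5555; wedge = subsidy = 9.5.
Deadweight loss = ½ × 105.5555 × 9.5 = 501.39.

501.39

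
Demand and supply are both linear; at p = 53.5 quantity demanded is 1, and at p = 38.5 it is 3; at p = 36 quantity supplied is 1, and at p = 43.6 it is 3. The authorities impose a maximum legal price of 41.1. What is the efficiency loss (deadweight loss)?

0.24

Demand slope = (38.5 − 53.5)/(3 − 1) = −7.5, so p = 61 − 7.5q.
Supply slope = (43.6 − 36)/(3 − 1) = 3.8, so p = 32.2 + 3.8q.
Competitive equilibrium: 61 − 7.5q = 32.2 + 3.8q → q* = 2.5487, p* = 41.885.
At the ceiling p = 41.1, quantity supplied = (41.1 − 32.2)/3.8 = 2.3421.
Willingness to pay at q' = 2.3421: 61 − 7.5·2.3421 = 43.4343.
Δq = 2.5487 − 2.3421 = 0.2066; wedge = 43.4343 − 41.1 = 2.3343.
Deadweight loss = ½ × 0.2066 × 2.3343 = 0.24.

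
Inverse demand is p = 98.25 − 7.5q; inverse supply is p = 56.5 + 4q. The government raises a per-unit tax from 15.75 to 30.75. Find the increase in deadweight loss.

Competitive equilibrium: 98.25 − 7.5q = 56.5 + 4q → q* = 3.6304, p* = 71.0217.
For a per-unit tax t: Δq = t/11.5, so DWL = ½·t·(t/11.5) = t²/23.
At t = 15.75: DWL = 10.785. At t = 30.75: DWL = 41.111.
Increase = 41.111 − 10.785 = 30.33.

30.33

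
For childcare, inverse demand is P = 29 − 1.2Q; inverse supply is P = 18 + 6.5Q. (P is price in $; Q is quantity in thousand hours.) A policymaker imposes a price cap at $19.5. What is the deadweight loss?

$5.52 thousand

Competitive equilibrium: 29 − 1.2Q = 18 + 6.5Q → Q* = 1.4286, P* = 27.2857.
At the ceiling P = 19.5, quantity supplied = (19.5 − 18)/6.5 = 0.2308.
Willingness to pay at Q' = 0.2308: 29 − 1.2·0.2308 = 28.723.
ΔQ = 1.4286 − 0.2308 = 1.1978; wedge = 28.723 − 19.5 = 9.223.
The triangle = ½ × 1.1978 × 9.223 = $5.52 thousand.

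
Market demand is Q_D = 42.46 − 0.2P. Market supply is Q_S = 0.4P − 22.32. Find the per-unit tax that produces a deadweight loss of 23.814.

In inverse form: demand P = 212.3 − 5Q, supply P = 55.8 + 2.5Q.
Competitive equilibrium: 212.3 − 5Q = 55.8 + 2.5Q → Q* = 20.8667, P* = 107.9667.
A tax t gives ΔQ = t/7.5 and wedge t, so DWL = t²/15.
t²/15 = 23.814 → t² = 357.21 → t = 18.9.

18.9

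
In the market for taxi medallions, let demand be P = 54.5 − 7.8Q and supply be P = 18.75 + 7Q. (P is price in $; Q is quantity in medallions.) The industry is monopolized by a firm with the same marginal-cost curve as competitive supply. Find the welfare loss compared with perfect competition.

$5.14

Competitive equilibrium: 54.5 − 7.8Q = 18.75 + 7Q → Q* = 2.4155, P* = 35.6588.
Marginal revenue: MR = 54.5 − 15.6Q. Set MR = MC: 54.5 − 15.6Q = 18.75 + 7Q → Q_m = 1.5819.
Price P_m = 54.5 − 7.8·1.5819 = 42.1612; MC(Q_m) = 18.75 + 7·1.5819 = 29.8233.
Competitive Q* = 2.4155, so ΔQ = 0.8336; wedge = 42.1612 − 29.8233 = 12.3379.
Welfare loss = ½ × 0.8336 × 12.3379 = $5.14.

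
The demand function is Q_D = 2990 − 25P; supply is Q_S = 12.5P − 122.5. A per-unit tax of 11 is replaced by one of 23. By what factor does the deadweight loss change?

In inverse form: demand P = 119.6 − 0.04Q, supply P = 9.8 + 0.08Q.
Competitive equilibrium: 119.6 − 0.04Q = 9.8 + 0.08Q → Q* = 915, P* = 83.
For a per-unit tax t: ΔQ = t/0.12, so DWL = ½·t·(t/0.12) = t²/0.24.
At t = 11: DWL = 504.167. At t = 23: DWL = 2204.167.
Ratio = (23/11)² = 4.372.

4.372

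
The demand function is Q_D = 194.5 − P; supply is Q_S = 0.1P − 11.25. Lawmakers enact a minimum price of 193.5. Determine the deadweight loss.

In inverse form: demand P = 194.5 − Q, supply P = 112.5 + 10Q.
Competitive equilibrium: 194.5 − Q = 112.5 + 10Q → Q* = 7.45455, P* = 187.04545.
At the floor P = 193.5, quantity demanded = (194.5 − 193.5)/1 = 1.
Sellers' marginal cost at Q' = 1: 112.5 + 10·1 = 122.5.
ΔQ = 7.45455 − 1 = 6.45455; wedge = 193.5 − 122.5 = 71.
Deadweight loss = ½ × 6.45455 × 71 = 229.14.

229.14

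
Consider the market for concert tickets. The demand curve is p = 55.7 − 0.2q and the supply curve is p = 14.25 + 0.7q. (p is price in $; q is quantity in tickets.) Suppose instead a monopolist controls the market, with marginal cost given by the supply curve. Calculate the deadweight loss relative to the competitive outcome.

Competitive equilibrium: 55.7 − 0.2q = 14.25 + 0.7q → q* = 46.0556, p* = 46.4889.
Marginal revenue: MR = 55.7 − 0.4q. Set MR = MC: 55.7 − 0.4q = 14.25 + 0.7q → q_m = 37.6818.
Price p_m = 55.7 − 0.2·37.6818 = 48.1636; MC(q_m) = 14.25 + 0.7·37.6818 = 40.6273.
Competitive q* = 46.0556, so Δq = 8.3738; wedge = 48.1636 − 40.6273 = 7.5363.
The triangle = ½ × 8.3738 × 7.5363 = $31.55.

$31.55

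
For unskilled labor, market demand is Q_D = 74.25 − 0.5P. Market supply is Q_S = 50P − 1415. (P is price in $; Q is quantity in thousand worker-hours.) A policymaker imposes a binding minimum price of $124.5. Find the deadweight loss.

$2279.29 thousand

In inverse form: demand P = 148.5 − 2Q, supply P = 28.3 + 0.02Q.
Competitive equilibrium: 148.5 − 2Q = 28.3 + 0.02Q → Q* = 59.505, P* = 29.4901.
At the floor P = 124.5, quantity demanded = (148.5 − 124.5)/2 = 12.
Sellers' marginal cost at Q' = 12: 28.3 + 0.02·12 = 28.54.
ΔQ = 59.505 − 12 = 47.505; wedge = 124.5 − 28.54 = 95.96.
Deadweight loss = ½ × 47.505 × 95.96 = $2279.29 thousand.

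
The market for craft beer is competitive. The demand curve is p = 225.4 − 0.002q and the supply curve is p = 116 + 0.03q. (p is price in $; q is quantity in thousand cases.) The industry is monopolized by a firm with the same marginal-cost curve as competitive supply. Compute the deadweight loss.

Competitive equilibrium: 225.4 − 0.002q = 116 + 0.03q → q* = 3418.75, p* = 218.5625.
Marginal revenue: MR = 225.4 − 0.004q. Set MR = MC: 225.4 − 0.004q = 116 + 0.03q → q_m = 3217.6471.
Price p_m = 225.4 − 0.002·3217.6471 = 218.9647; MC(q_m) = 116 + 0.03·3217.6471 = 212.5294.
Competitive q* = 3418.75, so Δq = 201.1029; wedge = 218.9647 − 212.5294 = 6.4353.
DWL = ½ × 201.1029 × 6.4353 = $647.08 thousand.

$647.08 thousand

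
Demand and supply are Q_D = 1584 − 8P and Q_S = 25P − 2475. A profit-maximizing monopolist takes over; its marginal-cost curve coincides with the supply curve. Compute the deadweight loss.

In inverse form: demand P = 198 − 0.125Q, supply P = 99 + 0.04Q.
Competitive equilibrium: 198 − 0.125Q = 99 + 0.04Q → Q* = 600, P* = 123.
Marginal revenue: MR = 198 − 0.25Q. Set MR = MC: 198 − 0.25Q = 99 + 0.04Q → Q_m = 341.3793.
Price P_m = 198 − 0.125·341.3793 = 155.3276; MC(Q_m) = 99 + 0.04·341.3793 = 112.6552.
Competitive Q* = 600, so ΔQ = 258.6207; wedge = 155.3276 − 112.6552 = 42.6724.
The triangle = ½ × 258.6207 × 42.6724 = 5517.98.

5517.98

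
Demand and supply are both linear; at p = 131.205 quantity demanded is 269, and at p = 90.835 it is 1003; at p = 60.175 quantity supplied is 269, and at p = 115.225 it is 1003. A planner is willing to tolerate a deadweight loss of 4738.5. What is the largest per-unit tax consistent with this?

Demand slope = (90.835 − 131.205)/(1003 − 269) = −0.055, so p = 146 − 0.055q.
Supply slope = (115.225 − 60.175)/(1003 − 269) = 0.075, so p = 40 + 0.075q.
Competitive equilibrium: 146 − 0.055q = 40 + 0.075q → q* = 815.3846, p* = 101.1538.
A tax t gives Δq = t/0.13 and wedge t, so DWL = t²/0.26.
t²/0.26 = 4738.5 → t² = 1232.01 → t = 35.1.

35.1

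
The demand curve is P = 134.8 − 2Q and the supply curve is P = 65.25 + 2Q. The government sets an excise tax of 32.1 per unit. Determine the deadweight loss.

128.80

Competitive equilibrium: 134.8 − 2Q = 65.25 + 2Q → Q* = 17.3875, P* = 100.025.
With the tax, the buyer price exceeds the seller price by 32.1: (134.8 − 2Q) − (65.25 + 2Q) = 32.1 → Q' = 9.3625.
ΔQ = 17.3875 − 9.3625 = 8.025; the wedge equals the tax, 32.1.
DWL = ½ × 8.025 × 32.1 = 128.80.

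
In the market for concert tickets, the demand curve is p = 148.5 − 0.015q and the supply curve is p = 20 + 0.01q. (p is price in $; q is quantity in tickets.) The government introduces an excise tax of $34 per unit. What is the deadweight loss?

Competitive equilibrium: 148.5 − 0.015q = 20 + 0.01q → q* = 5140, p* = 71.4.
With the tax, the buyer price exceeds the seller price by 34: (148.5 − 0.015q) − (20 + 0.01q) = 34 → q' = 3780.
Δq = 5140 − 3780 = 1360; the wedge equals the tax, 34.
The triangle = ½ × 1360 × 34 = $23120.

$23120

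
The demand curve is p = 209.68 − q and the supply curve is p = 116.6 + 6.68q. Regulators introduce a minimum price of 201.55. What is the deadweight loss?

61.13

Competitive equilibrium: 209.68 − q = 116.6 + 6.68q → q* = 12.1198, p* = 197.5602.
At the floor p = 201.55, quantity demanded = (209.68 − 201.55)/1 = 8.13.
Sellers' marginal cost at q' = 8.13: 116.6 + 6.68·8.13 = 170.9084.
Δq = 12.1198 − 8.13 = 3.9898; wedge = 201.55 − 170.9084 = 30.6416.
DWL = ½ × 3.9898 × 30.6416 = 61.13.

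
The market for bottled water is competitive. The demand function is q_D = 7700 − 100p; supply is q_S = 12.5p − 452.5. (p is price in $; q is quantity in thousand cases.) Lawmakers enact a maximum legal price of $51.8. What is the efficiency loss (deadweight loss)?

$3003.125 thousand

In inverse form: demand p = 77 − 0.01q, supply p = 36.2 + 0.08q.
Competitive equilibrium: 77 − 0.01q = 36.2 + 0.08q → q* = 453.3333, p* = 72.4667.
At the ceiling p = 51.8, quantity supplied = (51.8 − 36.2)/0.08 = 195.
Willingness to pay at q' = 195: 77 − 0.01·195 = 75.05.
Δq = 453.3333 − 195 = 258.3333; wedge = 75.05 − 51.8 = 23.25.
Welfare loss = ½ × 258.3333 × 23.25 = $3003.125 thousand.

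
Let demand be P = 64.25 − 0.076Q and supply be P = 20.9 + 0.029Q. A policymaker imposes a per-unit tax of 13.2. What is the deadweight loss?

Competitive equilibrium: 64.25 − 0.076Q = 20.9 + 0.029Q → Q* = 412.8571, P* = 32.8729.
With the tax, the buyer price exceeds the seller price by 13.2: (64.25 − 0.076Q) − (20.9 + 0.029Q) = 13.2 → Q' = 287.1429.
ΔQ = 412.8571 − 287.1429 = 125.7142; the wedge equals the tax, 13.2.
DWL = ½ × 125.7142 × 13.2 = 829.71.

829.71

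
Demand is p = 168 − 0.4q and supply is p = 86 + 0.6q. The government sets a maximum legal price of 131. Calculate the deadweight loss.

Competitive equilibrium: 168 − 0.4q = 86 + 0.6q → q* = 82, p* = 135.2.
At the ceiling p = 131, quantity supplied = (131 − 86)/0.6 = 75.
Willingness to pay at q' = 75: 168 − 0.4·75 = 138.
Δq = 82 − 75 = 7; wedge = 138 − 131 = 7.
DWL = ½ × 7 × 7 = 24.50.

24.50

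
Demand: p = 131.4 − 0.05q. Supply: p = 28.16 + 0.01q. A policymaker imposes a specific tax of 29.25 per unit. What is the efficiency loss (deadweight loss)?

7129.69

Competitive equilibrium: 131.4 − 0.05q = 28.16 + 0.01q → q* = 1720.6667, p* = 45.3667.
With the tax, the buyer price exceeds the seller price by 29.25: (131.4 − 0.05q) − (28.16 + 0.01q) = 29.25 → q' = 1233.1667.
Δq = 1720.6667 − 1233.1667 = 487.5; the wedge equals the tax, 29.25.
Welfare loss = ½ × 487.5 × 29.25 = 7129.69.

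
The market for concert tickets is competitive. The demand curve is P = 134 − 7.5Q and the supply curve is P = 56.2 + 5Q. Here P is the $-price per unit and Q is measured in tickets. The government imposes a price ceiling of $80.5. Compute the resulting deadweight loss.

Competitive equilibrium: 134 − 7.5Q = 56.2 + 5Q → Q* = 6.224, P* = 87.32.
At the ceiling P = 80.5, quantity supplied = (80.5 − 56.2)/5 = 4.86.
Willingness to pay at Q' = 4.86: 134 − 7.5·4.86 = 97.55.
ΔQ = 6.224 − 4.86 = 1.364; wedge = 97.55 − 80.5 = 17.05.
Welfare loss = ½ × 1.364 × 17.05 = $11.63.

$11.63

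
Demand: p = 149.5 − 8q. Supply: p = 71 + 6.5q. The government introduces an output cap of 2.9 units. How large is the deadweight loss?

Competitive equilibrium: 149.5 − 8q = 71 + 6.5q → q* = 5.4138, p* = 106.1897.
At q = 2.9: demand price = 149.5 − 8·2.9 = 126.3; supply price = 71 + 6.5·2.9 = 89.85.
Δq = 5.4138 − 2.9 = 2.5138; wedge = 126.3 − 89.85 = 36.45.
The triangle = ½ × 2.5138 × 36.45 = 45.81.

45.81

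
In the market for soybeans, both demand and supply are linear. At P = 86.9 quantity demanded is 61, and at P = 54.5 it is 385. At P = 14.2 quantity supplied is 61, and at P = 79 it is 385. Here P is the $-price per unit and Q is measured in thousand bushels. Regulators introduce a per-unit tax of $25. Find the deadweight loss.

$1041.67 thousand

Demand slope = (54.5 − 86.9)/(385 − 61) = −0.1, so P = 93 − 0.1Q.
Supply slope = (79 − 14.2)/(385 − 61) = 0.2, so P = 2 + 0.2Q.
Competitive equilibrium: 93 − 0.1Q = 2 + 0.2Q → Q* = 303.3333, P* = 62.6667.
With the tax, the buyer price exceeds the seller price by 25: (93 − 0.1Q) − (2 + 0.2Q) = 25 → Q' = 220.
ΔQ = 303.3333 − 220 = 83.3333; the wedge equals the tax, 25.
Deadweight loss = ½ × 83.3333 × 25 = $1041.67 thousand.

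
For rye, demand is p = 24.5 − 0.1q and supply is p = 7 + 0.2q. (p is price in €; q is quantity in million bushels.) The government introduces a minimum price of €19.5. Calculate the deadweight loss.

€10.42 million

Competitive equilibrium: 24.5 − 0.1q = 7 + 0.2q → q* = 58.3333, p* = 18.6667.
At the floor p = 19.5, quantity demanded = (24.5 − 19.5)/0.1 = 50.
Sellers' marginal cost at q' = 50: 7 + 0.2·50 = 17.
Δq = 58.3333 − 50 = 8.3333; wedge = 19.5 − 17 = 2.5.
DWL = ½ × 8.3333 × 2.5 = €10.42 million.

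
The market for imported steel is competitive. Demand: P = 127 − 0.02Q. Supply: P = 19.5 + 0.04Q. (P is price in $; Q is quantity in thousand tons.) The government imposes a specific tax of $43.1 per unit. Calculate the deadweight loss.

$15480.08 thousand

Competitive equilibrium: 127 − 0.02Q = 19.5 + 0.04Q → Q* = 1791.6667, P* = 91.1667.
With the tax, the buyer price exceeds the seller price by 43.1: (127 − 0.02Q) − (19.5 + 0.04Q) = 43.1 → Q' = 1073.3333.
ΔQ = 1791.6667 − 1073.3333 = 718.3334; the wedge equals the tax, 43.1.
The triangle = ½ × 718.3334 × 43.1 = $15480.08 thousand.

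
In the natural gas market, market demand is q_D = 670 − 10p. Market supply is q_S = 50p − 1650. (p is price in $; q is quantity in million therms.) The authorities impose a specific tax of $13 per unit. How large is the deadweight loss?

In inverse form: demand p = 67 − 0.1q, supply p = 33 + 0.02q.
Competitive equilibrium: 67 − 0.1q = 33 + 0.02q → q* = 283.3333, p* = 38.6667.
With the tax, the buyer price exceeds the seller price by 13: (67 − 0.1q) − (33 + 0.02q) = 13 → q' = 175.
Δq = 283.3333 − 175 = 108.3333; the wedge equals the tax, 13.
Welfare loss = ½ × 108.3333 × 13 = $704.17 million.

$704.17 million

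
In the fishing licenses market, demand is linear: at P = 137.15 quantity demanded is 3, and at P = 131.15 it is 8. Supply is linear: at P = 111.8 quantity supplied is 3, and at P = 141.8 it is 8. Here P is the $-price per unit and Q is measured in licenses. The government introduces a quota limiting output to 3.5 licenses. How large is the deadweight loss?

$32.85

Demand slope = (131.15 − 137.15)/(8 − 3) = −1.2, so P = 140.75 − 1.2Q.
Supply slope = (141.8 − 111.8)/(8 − 3) = 6, so P = 93.8 + 6Q.
Competitive equilibrium: 140.75 − 1.2Q = 93.8 + 6Q → Q* = 6.5208, P* = 132.925.
At Q = 3.5: demand price = 140.75 − 1.2·3.5 = 136.55; supply price = 93.8 + 6·3.5 = 114.8.
ΔQ = 6.5208 − 3.5 = 3.0208; wedge = 136.55 − 114.8 = 21.75.
Welfare loss = ½ × 3.0208 × 21.75 = $32.85.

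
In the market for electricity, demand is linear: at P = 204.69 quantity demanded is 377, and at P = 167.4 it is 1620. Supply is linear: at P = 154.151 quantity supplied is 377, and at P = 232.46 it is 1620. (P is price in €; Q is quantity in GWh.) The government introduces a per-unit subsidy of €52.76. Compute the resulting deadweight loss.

€14965.69

Demand slope = (167.4 − 204.69)/(1620 − 377) = −0.03, so P = 216 − 0.03Q.
Supply slope = (232.46 − 154.151)/(1620 − 377) = 0.063, so P = 130.4 + 0.063Q.
Competitive equilibrium: 216 − 0.03Q = 130.4 + 0.063Q → Q* = 920.4301, P* = 188.3871.
The subsidy lowers effective supply by 52.76: P = 77.64 + 0.063Q.
New quantity: 216 − 0.03Q = 77.64 + 0.063Q → Q' = 1487.7419.
Overproduction ΔQ = 1487.7419 − 920.4301 = 567.3118; wedge = subsidy = 52.76.
The triangle = ½ × 567.3118 × 52.76 = €14965.69.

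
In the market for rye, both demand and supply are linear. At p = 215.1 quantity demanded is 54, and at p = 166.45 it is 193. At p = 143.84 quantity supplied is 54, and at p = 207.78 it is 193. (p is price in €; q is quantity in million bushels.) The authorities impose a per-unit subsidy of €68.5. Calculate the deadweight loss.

Demand slope = (166.45 − 215.1)/(193 − 54) = −0.35, so p = 234 − 0.35q.
Supply slope = (207.78 − 143.84)/(193 − 54) = 0.46, so p = 119 + 0.46q.
Competitive equilibrium: 234 − 0.35q = 119 + 0.46q → q* = 141.9753, p* = 184.3086.
The subsidy lowers effective supply by 68.5: p = 50.5 + 0.46q.
New quantity: 234 − 0.35q = 50.5 + 0.46q → q' = 226.5432.
Overproduction Δq = 226.5432 − 141.9753 = 84.5679; wedge = subsidy = 68.5.
Welfare loss = ½ × 84.5679 × 68.5 = €2896.45 million.

€2896.45 million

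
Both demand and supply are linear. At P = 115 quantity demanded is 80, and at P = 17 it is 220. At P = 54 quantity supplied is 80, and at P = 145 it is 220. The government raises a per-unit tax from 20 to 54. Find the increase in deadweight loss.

931.85

Demand slope = (17 − 115)/(220 − 80) = −0.7, so P = 171 − 0.7Q.
Supply slope = (145 − 54)/(220 − 80) = 0.65, so P = 2 + 0.65Q.
Competitive equilibrium: 171 − 0.7Q = 2 + 0.65Q → Q* = 125.1852, P* = 83.3704.
For a per-unit tax t: ΔQ = t/1.35, so DWL = ½·t·(t/1.35) = t²/2.7.
At t = 20: DWL = 148.148. At t = 54: DWL = 1080.
Increase = 1080 − 148.148 = 931.85.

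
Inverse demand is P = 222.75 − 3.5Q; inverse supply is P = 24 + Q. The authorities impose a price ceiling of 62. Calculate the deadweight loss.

85.56

Competitive equilibrium: 222.75 − 3.5Q = 24 + Q → Q* = 44.1667, P* = 68.1667.
At the ceiling P = 62, quantity supplied = (62 − 24)/1 = 38.
Willingness to pay at Q' = 38: 222.75 − 3.5·38 = 89.75.
ΔQ = 44.1667 − 38 = 6.1667; wedge = 89.75 − 62 = 27.75.
The triangle = ½ × 6.1667 × 27.75 = 85.56.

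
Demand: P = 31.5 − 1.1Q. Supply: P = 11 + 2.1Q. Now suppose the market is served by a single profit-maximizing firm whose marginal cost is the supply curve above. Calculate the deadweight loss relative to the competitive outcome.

4.30

Competitive equilibrium: 31.5 − 1.1Q = 11 + 2.1Q → Q* = 6.4063, P* = 24.4531.
Marginal revenue: MR = 31.5 − 2.2Q. Set MR = MC: 31.5 − 2.2Q = 11 + 2.1Q → Q_m = 4.7674.
Price P_m = 31.5 − 1.1·4.7674 = 26.2559; MC(Q_m) = 11 + 2.1·4.7674 = 21.0115.
Competitive Q* = 6.4063, so ΔQ = 1.6389; wedge = 26.2559 − 21.0115 = 5.2444.
The triangle = ½ × 1.6389 × 5.2444 = 4.30.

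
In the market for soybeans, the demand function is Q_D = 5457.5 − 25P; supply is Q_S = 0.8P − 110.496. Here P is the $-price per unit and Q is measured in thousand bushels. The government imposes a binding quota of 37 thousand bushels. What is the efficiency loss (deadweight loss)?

$408.14 thousand

In inverse form: demand P = 218.3 − 0.04Q, supply P = 138.12 + 1.25Q.
Competitive equilibrium: 218.3 − 0.04Q = 138.12 + 1.25Q → Q* = 62.155, P* = 215.8138.
At Q = 37: demand price = 218.3 − 0.04·37 = 216.82; supply price = 138.12 + 1.25·37 = 184.37.
ΔQ = 62.155 − 37 = 25.155; wedge = 216.82 − 184.37 = 32.45.
Deadweight loss = ½ × 25.155 × 32.45 = $408.14 thousand.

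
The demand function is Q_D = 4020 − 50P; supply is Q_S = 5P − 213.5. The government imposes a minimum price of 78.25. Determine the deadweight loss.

448.64

In inverse form: demand P = 80.4 − 0.02Q, supply P = 42.7 + 0.2Q.
Competitive equilibrium: 80.4 − 0.02Q = 42.7 + 0.2Q → Q* = 171.3636, P* = 76.9727.
At the floor P = 78.25, quantity demanded = (80.4 − 78.25)/0.02 = 107.5.
Sellers' marginal cost at Q' = 107.5: 42.7 + 0.2·107.5 = 64.2.
ΔQ = 171.3636 − 107.5 = 63.8636; wedge = 78.25 − 64.2 = 14.05.
Deadweight loss = ½ × 63.8636 × 14.05 = 448.64.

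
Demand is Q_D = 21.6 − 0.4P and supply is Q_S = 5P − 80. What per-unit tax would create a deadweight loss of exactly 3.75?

In inverse form: demand P = 54 − 2.5Q, supply P = 16 + 0.2Q.
Competitive equilibrium: 54 − 2.5Q = 16 + 0.2Q → Q* = 14.0741, P* = 18.8148.
A tax t gives ΔQ = t/2.7 and wedge t, so DWL = t²/5.4.
t²/5.4 = 3.75 → t² = 20.25 → t = 4.5.

4.5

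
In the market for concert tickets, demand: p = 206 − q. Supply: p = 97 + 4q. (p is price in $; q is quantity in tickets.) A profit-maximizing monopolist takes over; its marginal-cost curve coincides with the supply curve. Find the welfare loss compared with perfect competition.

Competitive equilibrium: 206 − q = 97 + 4q → q* = 21.8, p* = 184.2.
Marginal revenue: MR = 206 − 2q. Set MR = MC: 206 − 2q = 97 + 4q → q_m = 18.1667.
Price p_m = 206 − 1·18.1667 = 187.8333; MC(q_m) = 97 + 4·18.1667 = 169.6668.
Competitive q* = 21.8, so Δq = 3.6333; wedge = 187.8333 − 169.6668 = 18.1665.
Deadweight loss = ½ × 3.6333 × 18.1665 = $33.

$33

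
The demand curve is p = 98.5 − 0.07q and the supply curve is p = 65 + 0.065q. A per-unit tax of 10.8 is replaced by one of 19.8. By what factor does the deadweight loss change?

Competitive equilibrium: 98.5 − 0.07q = 65 + 0.065q → q* = 248.1481, p* = 81.1296.
For a per-unit tax t: Δq = t/0.135, so DWL = ½·t·(t/0.135) = t²/0.27.
At t = 10.8: DWL = 432. At t = 19.8: DWL = 1452.
Ratio = (19.8/10.8)² = 3.361.

3.361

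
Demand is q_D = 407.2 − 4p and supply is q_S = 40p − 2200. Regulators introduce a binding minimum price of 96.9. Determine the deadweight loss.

3117.80

In inverse form: demand p = 101.8 − 0.25q, supply p = 55 + 0.025q.
Competitive equilibrium: 101.8 − 0.25q = 55 + 0.025q → q* = 170.1818, p* = 59.2545.
At the floor p = 96.9, quantity demanded = (101.8 − 96.9)/0.25 = 19.6.
Sellers' marginal cost at q' = 19.6: 55 + 0.025·19.6 = 55.49.
Δq = 170.1818 − 19.6 = 150.5818; wedge = 96.9 − 55.49 = 41.41.
Welfare loss = ½ × 150.5818 × 41.41 = 3117.80.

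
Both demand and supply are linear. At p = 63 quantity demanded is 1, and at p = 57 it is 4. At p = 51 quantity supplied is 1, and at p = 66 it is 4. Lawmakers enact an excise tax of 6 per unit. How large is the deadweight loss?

Demand slope = (57 − 63)/(4 − 1) = −2, so p = 65 − 2q.
Supply slope = (66 − 51)/(4 − 1) = 5, so p = 46 + 5q.
Competitive equilibrium: 65 − 2q = 46 + 5q → q* = 2.7143, p* = 59.5714.
With the tax, the buyer price exceeds the seller price by 6: (65 − 2q) − (46 + 5q) = 6 → q' = 1.8571.
Δq = 2.7143 − 1.8571 = 0.8572; the wedge equals the tax, 6.
DWL = ½ × 0.8572 × 6 = 2.57.

2.57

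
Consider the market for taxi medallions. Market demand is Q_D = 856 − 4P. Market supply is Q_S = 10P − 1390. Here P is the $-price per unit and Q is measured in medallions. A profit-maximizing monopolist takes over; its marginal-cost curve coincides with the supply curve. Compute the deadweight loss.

In inverse form: demand P = 214 − 0.25Q, supply P = 139 + 0.1Q.
Competitive equilibrium: 214 − 0.25Q = 139 + 0.1Q → Q* = 214.2857, P* = 160.4286.
Marginal revenue: MR = 214 − 0.5Q. Set MR = MC: 214 − 0.5Q = 139 + 0.1Q → Q_m = 125.
Price P_m = 214 − 0.25·125 = 182.75; MC(Q_m) = 139 + 0.1·125 = 151.5.
Competitive Q* = 214.2857, so ΔQ = 89.2857; wedge = 182.75 − 151.5 = 31.25.
Welfare loss = ½ × 89.2857 × 31.25 = $1395.09.

$1395.09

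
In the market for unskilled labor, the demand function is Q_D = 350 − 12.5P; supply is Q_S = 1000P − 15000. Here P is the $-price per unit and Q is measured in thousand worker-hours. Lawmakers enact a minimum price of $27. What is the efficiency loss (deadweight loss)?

In inverse form: demand P = 28 − 0.08Q, supply P = 15 + 0.001Q.
Competitive equilibrium: 28 − 0.08Q = 15 + 0.001Q → Q* = 160.4938, P* = 15.1605.
At the floor P = 27, quantity demanded = (28 − 27)/0.08 = 12.5.
Sellers' marginal cost at Q' = 12.5: 15 + 0.001·12.5 = 15.0125.
ΔQ = 160.4938 − 12.5 = 147.9938; wedge = 27 − 15.0125 = 11.9875.
The triangle = ½ × 147.9938 × 11.9875 = $887.04 thousand.

$887.04 thousand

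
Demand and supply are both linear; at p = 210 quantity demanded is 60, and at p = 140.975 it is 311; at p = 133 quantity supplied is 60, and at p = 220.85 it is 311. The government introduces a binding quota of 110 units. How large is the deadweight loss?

1674.45

Demand slope = (140.975 − 210)/(311 − 60) = −0.275, so p = 226.5 − 0.275q.
Supply slope = (220.85 − 133)/(311 − 60) = 0.35, so p = 112 + 0.35q.
Competitive equilibrium: 226.5 − 0.275q = 112 + 0.35q → q* = 183.2, p* = 176.12.
At q = 110: demand price = 226.5 − 0.275·110 = 196.25; supply price = 112 + 0.35·110 = 150.5.
Δq = 183.2 − 110 = 73.2; wedge = 196.25 − 150.5 = 45.75.
Welfare loss = ½ × 73.2 × 45.75 = 1674.45.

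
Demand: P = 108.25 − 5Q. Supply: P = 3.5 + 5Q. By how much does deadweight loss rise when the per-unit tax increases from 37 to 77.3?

230.31

Competitive equilibrium: 108.25 − 5Q = 3.5 + 5Q → Q* = 10.475, P* = 55.875.
For a per-unit tax t: ΔQ = t/10, so DWL = ½·t·(t/10) = t²/20.
At t = 37: DWL = 68.45. At t = 77.3: DWL = 298.7645.
Increase = 298.7645 − 68.45 = 230.31.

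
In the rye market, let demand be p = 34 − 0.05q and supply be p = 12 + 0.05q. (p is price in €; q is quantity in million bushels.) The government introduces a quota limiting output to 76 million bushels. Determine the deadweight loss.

€1036.80 million

Competitive equilibrium: 34 − 0.05q = 12 + 0.05q → q* = 220, p* = 23.
At q = 76: demand price = 34 − 0.05·76 = 30.2; supply price = 12 + 0.05·76 = 15.8.
Δq = 220 − 76 = 144; wedge = 30.2 − 15.8 = 14.4.
DWL = ½ × 144 × 14.4 = €1036.80 million.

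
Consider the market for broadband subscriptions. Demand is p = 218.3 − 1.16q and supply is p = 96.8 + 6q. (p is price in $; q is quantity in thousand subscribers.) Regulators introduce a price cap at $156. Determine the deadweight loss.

$180.60 thousand

Competitive equilibrium: 218.3 − 1.16q = 96.8 + 6q → q* = 16.9693, p* = 198.6156.
At the ceiling p = 156, quantity supplied = (156 − 96.8)/6 = 9.8667.
Willingness to pay at q' = 9.8667: 218.3 − 1.16·9.8667 = 206.8546.
Δq = 16.9693 − 9.8667 = 7.1026; wedge = 206.8546 − 156 = 50.8546.
Welfare loss = ½ × 7.1026 × 50.8546 = $180.60 thousand.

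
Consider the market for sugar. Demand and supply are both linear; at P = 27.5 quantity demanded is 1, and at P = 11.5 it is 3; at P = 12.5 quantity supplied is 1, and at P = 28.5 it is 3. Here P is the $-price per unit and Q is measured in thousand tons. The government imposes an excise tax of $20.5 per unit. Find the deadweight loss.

Demand slope = (11.5 − 27.5)/(3 − 1) = −8, so P = 35.5 − 8Q.
Supply slope = (28.5 − 12.5)/(3 − 1) = 8, so P = 4.5 + 8Q.
Competitive equilibrium: 35.5 − 8Q = 4.5 + 8Q → Q* = 1.9375, P* = 20.
With the tax, the buyer price exceeds the seller price by 20.5: (35.5 − 8Q) − (4.5 + 8Q) = 20.5 → Q' = 0.6563.
ΔQ = 1.9375 − 0.6563 = 1.2812; the wedge equals the tax, 20.5.
DWL = ½ × 1.2812 × 20.5 = $13.13 thousand.

$13.13 thousand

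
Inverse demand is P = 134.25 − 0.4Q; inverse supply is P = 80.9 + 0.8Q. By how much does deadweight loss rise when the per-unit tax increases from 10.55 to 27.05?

258.50

Competitive equilibrium: 134.25 − 0.4Q = 80.9 + 0.8Q → Q* = 44.4583, P* = 116.4667.
For a per-unit tax t: ΔQ = t/1.2, so DWL = ½·t·(t/1.2) = t²/2.4.
At t = 10.55: DWL = 46.376. At t = 27.05: DWL = 304.876.
Increase = 304.876 − 46.376 = 258.50.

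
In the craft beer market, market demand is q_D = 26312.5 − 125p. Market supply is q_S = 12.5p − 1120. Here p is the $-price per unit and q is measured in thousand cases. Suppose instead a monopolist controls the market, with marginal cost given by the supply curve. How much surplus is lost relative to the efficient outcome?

In inverse form: demand p = 210.5 − 0.008q, supply p = 89.6 + 0.08q.
Competitive equilibrium: 210.5 − 0.008q = 89.6 + 0.08q → q* = 1373.8636, p* = 199.5091.
Marginal revenue: MR = 210.5 − 0.016q. Set MR = MC: 210.5 − 0.016q = 89.6 + 0.08q → q_m = 1259.375.
Price p_m = 210.5 − 0.008·1259.375 = 200.425; MC(q_m) = 89.6 + 0.08·1259.375 = 190.35.
Competitive q* = 1373.8636, so Δq = 114.4886; wedge = 200.425 − 190.35 = 10.075.
The triangle = ½ × 114.4886 × 10.075 = $576.74 thousand.

$576.74 thousand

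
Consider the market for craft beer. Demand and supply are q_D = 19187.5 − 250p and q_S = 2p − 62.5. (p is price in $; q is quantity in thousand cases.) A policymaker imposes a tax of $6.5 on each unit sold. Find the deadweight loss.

In inverse form: demand p = 76.75 − 0.004q, supply p = 31.25 + 0.5q.
Competitive equilibrium: 76.75 − 0.004q = 31.25 + 0.5q → q* = 90.2778, p* = 76.3889.
With the tax, the buyer price exceeds the seller price by 6.5: (76.75 − 0.004q) − (31.25 + 0.5q) = 6.5 → q' = 77.381.
Δq = 90.2778 − 77.381 = 12.8968; the wedge equals the tax, 6.5.
The triangle = ½ × 12.8968 × 6.5 = $41.91 thousand.

$41.91 thousand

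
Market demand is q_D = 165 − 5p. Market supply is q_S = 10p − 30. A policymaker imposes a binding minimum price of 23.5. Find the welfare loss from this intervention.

413.44

In inverse form: demand p = 33 − 0.2q, supply p = 3 + 0.1q.
Competitive equilibrium: 33 − 0.2q = 3 + 0.1q → q* = 100, p* = 13.
At the floor p = 23.5, quantity demanded = (33 − 23.5)/0.2 = 47.5.
Sellers' marginal cost at q' = 47.5: 3 + 0.1·47.5 = 7.75.
Δq = 100 − 47.5 = 52.5; wedge = 23.5 − 7.75 = 15.75.
The triangle = ½ × 52.5 × 15.75 = 413.44.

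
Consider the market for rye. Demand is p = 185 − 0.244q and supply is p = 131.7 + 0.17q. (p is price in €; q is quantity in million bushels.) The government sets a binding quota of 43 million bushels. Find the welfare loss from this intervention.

Competitive equilibrium: 185 − 0.244q = 131.7 + 0.17q → q* = 128.744, p* = 153.5865.
At q = 43: demand price = 185 − 0.244·43 = 174.508; supply price = 131.7 + 0.17·43 = 139.01.
Δq = 128.744 − 43 = 85.744; wedge = 174.508 − 139.01 = 35.498.
Welfare loss = ½ × 85.744 × 35.498 = €1521.87 million.

€1521.87 million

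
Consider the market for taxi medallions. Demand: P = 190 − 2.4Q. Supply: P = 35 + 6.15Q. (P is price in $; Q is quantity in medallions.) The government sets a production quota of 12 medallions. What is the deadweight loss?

Competitive equilibrium: 190 − 2.4Q = 35 + 6.15Q → Q* = 18.1287, P* = 146.4912.
At Q = 12: demand price = 190 − 2.4·12 = 161.2; supply price = 35 + 6.15·12 = 108.8.
ΔQ = 18.1287 − 12 = 6.1287; wedge = 161.2 − 108.8 = 52.4.
Welfare loss = ½ × 6.1287 × 52.4 = $160.57.

$160.57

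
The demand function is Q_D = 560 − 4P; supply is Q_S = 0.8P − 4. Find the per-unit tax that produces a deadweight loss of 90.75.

In inverse form: demand P = 140 − 0.25Q, supply P = 5 + 1.25Q.
Competitive equilibrium: 140 − 0.25Q = 5 + 1.25Q → Q* = 90, P* = 117.5.
A tax t gives ΔQ = t/1.5 and wedge t, so DWL = t²/3.
t²/3 = 90.75 → t² = 272.25 → t = 16.5.

16.5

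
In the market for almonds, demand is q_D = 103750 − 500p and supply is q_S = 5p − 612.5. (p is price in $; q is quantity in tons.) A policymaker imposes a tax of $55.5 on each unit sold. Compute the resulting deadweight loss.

In inverse form: demand p = 207.5 − 0.002q, supply p = 122.5 + 0.2q.
Competitive equilibrium: 207.5 − 0.002q = 122.5 + 0.2q → q* = 420.7921, p* = 206.6584.
With the tax, the buyer price exceeds the seller price by 55.5: (207.5 − 0.002q) − (122.5 + 0.2q) = 55.5 → q' = 146.0396.
Δq = 420.7921 − 146.0396 = 274.7525; the wedge equals the tax, 55.5.
The triangle = ½ × 274.7525 × 55.5 = $7624.38.

$7624.38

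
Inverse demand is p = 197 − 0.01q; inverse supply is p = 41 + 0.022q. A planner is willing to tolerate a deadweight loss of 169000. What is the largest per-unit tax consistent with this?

Competitive equilibrium: 197 − 0.01q = 41 + 0.022q → q* = 4875, p* = 148.25.
A tax t gives Δq = t/0.032 and wedge t, so DWL = t²/0.064.
t²/0.064 = 169000 → t² = 10816 → t = 104.

104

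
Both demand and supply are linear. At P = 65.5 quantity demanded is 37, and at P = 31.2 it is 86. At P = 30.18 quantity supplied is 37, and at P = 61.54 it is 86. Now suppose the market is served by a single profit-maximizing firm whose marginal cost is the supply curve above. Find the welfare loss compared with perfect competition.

Demand slope = (31.2 − 65.5)/(86 − 37) = −0.7, so P = 91.4 − 0.7Q.
Supply slope = (61.54 − 30.18)/(86 − 37) = 0.64, so P = 6.5 + 0.64Q.
Competitive equilibrium: 91.4 − 0.7Q = 6.5 + 0.64Q → Q* = 63.3582, P* = 47.0493.
Marginal revenue: MR = 91.4 − 1.4Q. Set MR = MC: 91.4 − 1.4Q = 6.5 + 0.64Q → Q_m = 41.6176.
Price P_m = 91.4 − 0.7·41.6176 = 62.2677; MC(Q_m) = 6.5 + 0.64·41.6176 = 33.1353.
Competitive Q* = 63.3582, so ΔQ = 21.7406; wedge = 62.2677 − 33.1353 = 29.1324.
DWL = ½ × 21.7406 × 29.1324 = 316.68.

316.68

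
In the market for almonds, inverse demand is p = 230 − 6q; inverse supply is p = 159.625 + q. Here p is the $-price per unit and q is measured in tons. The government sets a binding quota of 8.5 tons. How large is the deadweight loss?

Competitive equilibrium: 230 − 6q = 159.625 + q → q* = 10.0536, p* = 169.6786.
At q = 8.5: demand price = 230 − 6·8.5 = 179; supply price = 159.625 + 1·8.5 = 168.125.
Δq = 10.0536 − 8.5 = 1.5536; wedge = 179 − 168.125 = 10.875.
Deadweight loss = ½ × 1.5536 × 10.875 = $8.45.

$8.45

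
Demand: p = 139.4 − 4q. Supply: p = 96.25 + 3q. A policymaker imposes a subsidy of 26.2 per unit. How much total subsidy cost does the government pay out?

Competitive equilibrium: 139.4 − 4q = 96.25 + 3q → q* = 6.1643, p* = 114.7429.
The subsidy lowers effective supply by 26.2: p = 70.05 + 3q.
New quantity: 139.4 − 4q = 70.05 + 3q → q' = 9.9071.
Total subsidy cost = 26.2 × 9.9071 = 259.57.

259.57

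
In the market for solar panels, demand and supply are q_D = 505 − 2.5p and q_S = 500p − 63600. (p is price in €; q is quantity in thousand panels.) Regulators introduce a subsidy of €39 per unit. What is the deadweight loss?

In inverse form: demand p = 202 − 0.4q, supply p = 127.2 + 0.002q.
Competitive equilibrium: 202 − 0.4q = 127.2 + 0.002q → q* = 186.0697, p* = 127.5721.
The subsidy lowers effective supply by 39: p = 88.2 + 0.002q.
New quantity: 202 − 0.4q = 88.2 + 0.002q → q' = 283.0846.
Overproduction Δq = 283.0846 − 186.0697 = 97.0149; wedge = subsidy = 39.
DWL = ½ × 97.0149 × 39 = €1891.79 thousand.

€1891.79 thousand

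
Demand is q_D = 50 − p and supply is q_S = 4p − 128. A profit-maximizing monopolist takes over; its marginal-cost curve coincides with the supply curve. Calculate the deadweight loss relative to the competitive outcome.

In inverse form: demand p = 50 − q, supply p = 32 + 0.25q.
Competitive equilibrium: 50 − q = 32 + 0.25q → q* = 14.4, p* = 35.6.
Marginal revenue: MR = 50 − 2q. Set MR = MC: 50 − 2q = 32 + 0.25q → q_m = 8.
Price p_m = 50 − 1·8 = 42; MC(q_m) = 32 + 0.25·8 = 34.
Competitive q* = 14.4, so Δq = 6.4; wedge = 42 − 34 = 8.
DWL = ½ × 6.4 × 8 = 25.60.

25.60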